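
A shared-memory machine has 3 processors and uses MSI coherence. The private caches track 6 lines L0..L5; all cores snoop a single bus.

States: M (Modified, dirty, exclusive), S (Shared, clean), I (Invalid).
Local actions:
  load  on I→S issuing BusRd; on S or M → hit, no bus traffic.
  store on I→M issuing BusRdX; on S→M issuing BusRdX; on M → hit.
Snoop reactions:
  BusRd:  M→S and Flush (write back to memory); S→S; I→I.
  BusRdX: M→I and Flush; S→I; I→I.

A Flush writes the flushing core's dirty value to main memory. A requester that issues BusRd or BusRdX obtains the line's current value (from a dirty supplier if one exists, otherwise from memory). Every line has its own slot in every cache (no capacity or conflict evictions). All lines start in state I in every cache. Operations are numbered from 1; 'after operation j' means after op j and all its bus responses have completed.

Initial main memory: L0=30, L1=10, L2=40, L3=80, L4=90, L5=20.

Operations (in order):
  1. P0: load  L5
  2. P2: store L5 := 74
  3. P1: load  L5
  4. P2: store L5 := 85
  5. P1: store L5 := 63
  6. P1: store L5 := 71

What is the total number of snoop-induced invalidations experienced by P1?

invalidations = 1

1. P0: load  L5  bus=[BusRd]  L5: P0=S P1=I P2=I  mem[L5]=20
2. P2: store L5 := 74  bus=[BusRdX]  L5: P0=I P1=I P2=M  mem[L5]=20
3. P1: load  L5  bus=[BusRd,Flush]  L5: P0=I P1=S P2=S  mem[L5]=74
4. P2: store L5 := 85  bus=[BusRdX]  L5: P0=I P1=I P2=M  mem[L5]=74
5. P1: store L5 := 63  bus=[BusRdX,Flush]  L5: P0=I P1=M P2=I  mem[L5]=85
6. P1: store L5 := 71  bus=[-]  L5: P0=I P1=M P2=I  mem[L5]=85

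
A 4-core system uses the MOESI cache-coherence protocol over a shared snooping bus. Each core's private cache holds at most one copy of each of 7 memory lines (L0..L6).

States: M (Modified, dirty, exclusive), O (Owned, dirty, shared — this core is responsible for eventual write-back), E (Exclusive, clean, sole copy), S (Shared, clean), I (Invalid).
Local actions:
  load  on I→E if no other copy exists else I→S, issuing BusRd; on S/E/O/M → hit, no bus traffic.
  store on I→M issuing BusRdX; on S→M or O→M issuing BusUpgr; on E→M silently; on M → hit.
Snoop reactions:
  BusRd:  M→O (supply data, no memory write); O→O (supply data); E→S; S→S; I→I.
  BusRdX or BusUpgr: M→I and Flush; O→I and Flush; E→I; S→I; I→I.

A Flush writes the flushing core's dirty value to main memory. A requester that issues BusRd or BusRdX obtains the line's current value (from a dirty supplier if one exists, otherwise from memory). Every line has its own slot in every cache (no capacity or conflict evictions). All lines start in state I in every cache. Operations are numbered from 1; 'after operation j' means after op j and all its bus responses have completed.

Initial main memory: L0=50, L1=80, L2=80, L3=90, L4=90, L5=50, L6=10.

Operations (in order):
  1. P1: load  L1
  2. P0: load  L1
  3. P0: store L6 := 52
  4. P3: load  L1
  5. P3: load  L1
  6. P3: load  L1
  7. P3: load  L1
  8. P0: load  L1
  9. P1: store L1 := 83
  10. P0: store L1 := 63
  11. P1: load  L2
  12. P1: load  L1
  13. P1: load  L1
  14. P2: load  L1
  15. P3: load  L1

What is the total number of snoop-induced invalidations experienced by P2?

  op1 P1: load  L1 → I/E/I/I on L1; bus BusRd; mem=80
  op2 P0: load  L1 → S/S/I/I on L1; bus BusRd; mem=80
  op3 P0: store L6 := 52 → M/I/I/I on L6; bus BusRdX; mem=10
  op4 P3: load  L1 → S/S/I/S on L1; bus BusRd; mem=80
  op5 P3: load  L1 → S/S/I/S on L1; bus (none); mem=80
  op6 P3: load  L1 → S/S/I/S on L1; bus (none); mem=80
  op7 P3: load  L1 → S/S/I/S on L1; bus (none); mem=80
  op8 P0: load  L1 → S/S/I/S on L1; bus (none); mem=80
  op9 P1: store L1 := 83 → I/M/I/I on L1; bus BusUpgr; mem=80
  op10 P0: store L1 := 63 → M/I/I/I on L1; bus BusRdX Flush; mem=83
  op11 P1: load  L2 → I/E/I/I on L2; bus BusRd; mem=80
  op12 P1: load  L1 → O/S/I/I on L1; bus BusRd; mem=83
  op13 P1: load  L1 → O/S/I/I on L1; bus (none); mem=83
  op14 P2: load  L1 → O/S/S/I on L1; bus BusRd; mem=83
  op15 P3: load  L1 → O/S/S/S on L1; bus BusRd; mem=83

invalidations = 0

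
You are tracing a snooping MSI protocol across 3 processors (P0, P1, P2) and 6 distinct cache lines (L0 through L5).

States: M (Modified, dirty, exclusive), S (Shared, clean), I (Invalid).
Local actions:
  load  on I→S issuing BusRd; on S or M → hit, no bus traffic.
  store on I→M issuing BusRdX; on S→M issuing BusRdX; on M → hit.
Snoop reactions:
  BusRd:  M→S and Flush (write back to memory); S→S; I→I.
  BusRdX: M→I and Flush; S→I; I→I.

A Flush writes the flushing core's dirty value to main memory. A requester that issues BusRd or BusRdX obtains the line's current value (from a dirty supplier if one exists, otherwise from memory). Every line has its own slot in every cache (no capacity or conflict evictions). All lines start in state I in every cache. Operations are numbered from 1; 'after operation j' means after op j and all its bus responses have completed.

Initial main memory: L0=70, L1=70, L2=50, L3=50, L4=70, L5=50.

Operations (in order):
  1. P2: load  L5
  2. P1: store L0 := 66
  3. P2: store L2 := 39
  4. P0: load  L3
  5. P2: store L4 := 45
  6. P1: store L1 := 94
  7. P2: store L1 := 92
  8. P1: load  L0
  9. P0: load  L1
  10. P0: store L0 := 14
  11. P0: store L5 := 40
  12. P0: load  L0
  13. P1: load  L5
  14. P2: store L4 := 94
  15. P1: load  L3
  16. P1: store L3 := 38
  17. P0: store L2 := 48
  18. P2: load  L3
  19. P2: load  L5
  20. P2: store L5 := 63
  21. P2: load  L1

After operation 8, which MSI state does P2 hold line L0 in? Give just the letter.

  op1 P2: load  L5 → I/I/S on L5; bus BusRd; mem=50
  op2 P1: store L0 := 66 → I/M/I on L0; bus BusRdX; mem=70
  op3 P2: store L2 := 39 → I/I/M on L2; bus BusRdX; mem=50
  op4 P0: load  L3 → S/I/I on L3; bus BusRd; mem=50
  op5 P2: store L4 := 45 → I/I/M on L4; bus BusRdX; mem=70
  op6 P1: store L1 := 94 → I/M/I on L1; bus BusRdX; mem=70
  op7 P2: store L1 := 92 → I/I/M on L1; bus BusRdX Flush; mem=94
  op8 P1: load  L0 → I/M/I on L0; bus (none); mem=70
  op9 P0: load  L1 → S/I/S on L1; bus BusRd Flush; mem=92
  op10 P0: store L0 := 14 → M/I/I on L0; bus BusRdX Flush; mem=66
  op11 P0: store L5 := 40 → M/I/I on L5; bus BusRdX; mem=50
  op12 P0: load  L0 → M/I/I on L0; bus (none); mem=66
  op13 P1: load  L5 → S/S/I on L5; bus BusRd Flush; mem=40
  op14 P2: store L4 := 94 → I/I/M on L4; bus (none); mem=70
  op15 P1: load  L3 → S/S/I on L3; bus BusRd; mem=50
  op16 P1: store L3 := 38 → I/M/I on L3; bus BusRdX; mem=50
  op17 P0: store L2 := 48 → M/I/I on L2; bus BusRdX Flush; mem=39
  op18 P2: load  L3 → I/S/S on L3; bus BusRd Flush; mem=38
  op19 P2: load  L5 → S/S/S on L5; bus BusRd; mem=40
  op20 P2: store L5 := 63 → I/I/M on L5; bus BusRdX; mem=40
  op21 P2: load  L1 → S/I/S on L1; bus (none); mem=92

state = I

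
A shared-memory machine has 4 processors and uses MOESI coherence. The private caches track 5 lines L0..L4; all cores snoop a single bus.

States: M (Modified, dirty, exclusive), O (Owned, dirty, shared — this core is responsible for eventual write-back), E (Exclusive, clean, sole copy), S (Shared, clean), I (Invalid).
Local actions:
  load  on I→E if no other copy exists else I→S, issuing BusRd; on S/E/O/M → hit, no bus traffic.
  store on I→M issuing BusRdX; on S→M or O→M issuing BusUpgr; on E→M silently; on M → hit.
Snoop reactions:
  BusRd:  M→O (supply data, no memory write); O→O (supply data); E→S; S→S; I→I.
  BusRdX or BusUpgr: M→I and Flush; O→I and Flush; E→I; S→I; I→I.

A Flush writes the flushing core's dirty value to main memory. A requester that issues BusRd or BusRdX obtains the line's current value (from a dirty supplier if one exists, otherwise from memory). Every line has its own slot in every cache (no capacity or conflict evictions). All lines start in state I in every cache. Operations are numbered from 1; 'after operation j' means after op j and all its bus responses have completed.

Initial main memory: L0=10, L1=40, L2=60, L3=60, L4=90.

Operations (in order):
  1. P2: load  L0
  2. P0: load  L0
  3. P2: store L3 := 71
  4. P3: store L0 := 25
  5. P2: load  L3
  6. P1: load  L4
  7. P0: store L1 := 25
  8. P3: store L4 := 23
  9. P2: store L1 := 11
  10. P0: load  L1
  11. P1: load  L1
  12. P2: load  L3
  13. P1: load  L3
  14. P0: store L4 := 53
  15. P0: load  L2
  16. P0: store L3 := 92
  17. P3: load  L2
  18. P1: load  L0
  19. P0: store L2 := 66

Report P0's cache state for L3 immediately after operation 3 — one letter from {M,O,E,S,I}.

step 1: P2: load  L0  ⟶  IIEI  (L0)  txn=BusRd  M[L0]=10
step 2: P0: load  L0  ⟶  SISI  (L0)  txn=BusRd  M[L0]=10
step 3: P2: store L3 := 71  ⟶  IIMI  (L3)  txn=BusRdX  M[L3]=60
step 4: P3: store L0 := 25  ⟶  IIIM  (L0)  txn=BusRdX  M[L0]=10
step 5: P2: load  L3  ⟶  IIMI  (L3)  txn=∅  M[L3]=60
step 6: P1: load  L4  ⟶  IEII  (L4)  txn=BusRd  M[L4]=90
step 7: P0: store L1 := 25  ⟶  MIII  (L1)  txn=BusRdX  M[L1]=40
step 8: P3: store L4 := 23  ⟶  IIIM  (L4)  txn=BusRdX  M[L4]=90
step 9: P2: store L1 := 11  ⟶  IIMI  (L1)  txn=BusRdX+Flush  M[L1]=25
step 10: P0: load  L1  ⟶  SIOI  (L1)  txn=BusRd  M[L1]=25
step 11: P1: load  L1  ⟶  SSOI  (L1)  txn=BusRd  M[L1]=25
step 12: P2: load  L3  ⟶  IIMI  (L3)  txn=∅  M[L3]=60
step 13: P1: load  L3  ⟶  ISOI  (L3)  txn=BusRd  M[L3]=60
step 14: P0: store L4 := 53  ⟶  MIII  (L4)  txn=BusRdX+Flush  M[L4]=23
step 15: P0: load  L2  ⟶  EIII  (L2)  txn=BusRd  M[L2]=60
step 16: P0: store L3 := 92  ⟶  MIII  (L3)  txn=BusRdX+Flush  M[L3]=71
step 17: P3: load  L2  ⟶  SIIS  (L2)  txn=BusRd  M[L2]=60
step 18: P1: load  L0  ⟶  ISIO  (L0)  txn=BusRd  M[L0]=10
step 19: P0: store L2 := 66  ⟶  MIII  (L2)  txn=BusUpgr  M[L2]=60

state = I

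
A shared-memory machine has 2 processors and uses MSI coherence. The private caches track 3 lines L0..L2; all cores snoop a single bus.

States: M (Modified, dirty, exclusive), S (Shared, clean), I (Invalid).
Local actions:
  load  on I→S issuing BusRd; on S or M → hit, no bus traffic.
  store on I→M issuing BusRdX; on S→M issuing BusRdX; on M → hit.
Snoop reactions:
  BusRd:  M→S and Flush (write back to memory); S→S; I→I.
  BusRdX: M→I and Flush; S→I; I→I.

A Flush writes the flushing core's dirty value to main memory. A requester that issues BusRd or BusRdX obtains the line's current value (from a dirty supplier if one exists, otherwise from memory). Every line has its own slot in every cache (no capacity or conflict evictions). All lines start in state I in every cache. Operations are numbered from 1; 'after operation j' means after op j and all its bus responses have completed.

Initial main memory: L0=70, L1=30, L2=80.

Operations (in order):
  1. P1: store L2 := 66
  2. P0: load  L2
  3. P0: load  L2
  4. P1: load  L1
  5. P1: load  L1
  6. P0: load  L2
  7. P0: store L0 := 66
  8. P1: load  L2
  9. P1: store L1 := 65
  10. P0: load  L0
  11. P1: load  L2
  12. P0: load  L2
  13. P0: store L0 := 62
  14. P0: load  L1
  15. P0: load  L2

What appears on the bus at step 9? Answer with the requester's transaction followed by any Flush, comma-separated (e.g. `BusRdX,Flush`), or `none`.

[1] P1: store L2 := 66 | P0:I, P1:M(66) | bus: BusRdX
[2] P0: load  L2 | P0:S(66), P1:S(66) | bus: BusRd,Flush
[3] P0: load  L2 | P0:S(66), P1:S(66) | bus: none
[4] P1: load  L1 | P0:I, P1:S(30) | bus: BusRd
[5] P1: load  L1 | P0:I, P1:S(30) | bus: none
[6] P0: load  L2 | P0:S(66), P1:S(66) | bus: none
[7] P0: store L0 := 66 | P0:M(66), P1:I | bus: BusRdX
[8] P1: load  L2 | P0:S(66), P1:S(66) | bus: none
[9] P1: store L1 := 65 | P0:I, P1:M(65) | bus: BusRdX
[10] P0: load  L0 | P0:M(66), P1:I | bus: none
[11] P1: load  L2 | P0:S(66), P1:S(66) | bus: none
[12] P0: load  L2 | P0:S(66), P1:S(66) | bus: none
[13] P0: store L0 := 62 | P0:M(62), P1:I | bus: none
[14] P0: load  L1 | P0:S(65), P1:S(65) | bus: BusRd,Flush
[15] P0: load  L2 | P0:S(66), P1:S(66) | bus: none

bus = BusRdX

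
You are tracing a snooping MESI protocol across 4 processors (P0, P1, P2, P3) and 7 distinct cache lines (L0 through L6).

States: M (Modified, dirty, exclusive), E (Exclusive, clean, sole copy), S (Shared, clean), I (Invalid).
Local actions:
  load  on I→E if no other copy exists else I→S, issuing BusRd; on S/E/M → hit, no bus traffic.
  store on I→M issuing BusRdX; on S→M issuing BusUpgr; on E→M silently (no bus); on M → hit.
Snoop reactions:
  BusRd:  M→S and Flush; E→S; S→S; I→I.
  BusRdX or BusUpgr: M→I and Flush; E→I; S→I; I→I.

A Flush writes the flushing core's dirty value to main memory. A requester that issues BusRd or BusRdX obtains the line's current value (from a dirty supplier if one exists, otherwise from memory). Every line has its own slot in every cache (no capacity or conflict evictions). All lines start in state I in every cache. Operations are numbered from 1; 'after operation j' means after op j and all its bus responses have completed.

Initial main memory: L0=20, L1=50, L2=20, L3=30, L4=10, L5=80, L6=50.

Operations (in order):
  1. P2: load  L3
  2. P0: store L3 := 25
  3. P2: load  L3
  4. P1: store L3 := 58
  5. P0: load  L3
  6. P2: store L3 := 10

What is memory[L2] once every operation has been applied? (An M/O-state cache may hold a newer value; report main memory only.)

[1] P2: load  L3 | P0:I, P1:I, P2:E(30), P3:I | bus: BusRd
[2] P0: store L3 := 25 | P0:M(25), P1:I, P2:I, P3:I | bus: BusRdX
[3] P2: load  L3 | P0:S(25), P1:I, P2:S(25), P3:I | bus: BusRd,Flush
[4] P1: store L3 := 58 | P0:I, P1:M(58), P2:I, P3:I | bus: BusRdX
[5] P0: load  L3 | P0:S(58), P1:S(58), P2:I, P3:I | bus: BusRd,Flush
[6] P2: store L3 := 10 | P0:I, P1:I, P2:M(10), P3:I | bus: BusRdX

memory[L2] = 20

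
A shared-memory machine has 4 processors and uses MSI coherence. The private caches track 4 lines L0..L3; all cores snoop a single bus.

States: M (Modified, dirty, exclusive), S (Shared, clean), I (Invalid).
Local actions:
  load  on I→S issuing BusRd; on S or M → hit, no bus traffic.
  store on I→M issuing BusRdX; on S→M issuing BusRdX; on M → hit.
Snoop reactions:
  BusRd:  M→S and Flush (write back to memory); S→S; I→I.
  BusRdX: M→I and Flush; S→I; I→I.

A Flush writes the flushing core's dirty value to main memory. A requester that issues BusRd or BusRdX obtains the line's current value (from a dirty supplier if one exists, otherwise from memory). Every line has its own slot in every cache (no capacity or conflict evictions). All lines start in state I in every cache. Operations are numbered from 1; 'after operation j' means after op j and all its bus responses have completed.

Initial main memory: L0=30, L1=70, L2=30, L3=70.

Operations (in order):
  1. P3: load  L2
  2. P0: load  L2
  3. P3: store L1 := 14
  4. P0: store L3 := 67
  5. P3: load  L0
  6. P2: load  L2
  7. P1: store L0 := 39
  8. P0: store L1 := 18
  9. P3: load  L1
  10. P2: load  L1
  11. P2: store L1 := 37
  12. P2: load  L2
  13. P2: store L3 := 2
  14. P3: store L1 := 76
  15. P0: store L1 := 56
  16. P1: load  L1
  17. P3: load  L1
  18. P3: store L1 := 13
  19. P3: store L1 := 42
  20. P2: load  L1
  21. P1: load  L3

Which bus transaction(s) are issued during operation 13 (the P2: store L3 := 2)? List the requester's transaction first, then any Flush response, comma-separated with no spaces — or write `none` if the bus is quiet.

bus = BusRdX,Flush

[1] P3: load  L2 | P0:I, P1:I, P2:I, P3:S(30) | bus: BusRd
[2] P0: load  L2 | P0:S(30), P1:I, P2:I, P3:S(30) | bus: BusRd
[3] P3: store L1 := 14 | P0:I, P1:I, P2:I, P3:M(14) | bus: BusRdX
[4] P0: store L3 := 67 | P0:M(67), P1:I, P2:I, P3:I | bus: BusRdX
[5] P3: load  L0 | P0:I, P1:I, P2:I, P3:S(30) | bus: BusRd
[6] P2: load  L2 | P0:S(30), P1:I, P2:S(30), P3:S(30) | bus: BusRd
[7] P1: store L0 := 39 | P0:I, P1:M(39), P2:I, P3:I | bus: BusRdX
[8] P0: store L1 := 18 | P0:M(18), P1:I, P2:I, P3:I | bus: BusRdX,Flush
[9] P3: load  L1 | P0:S(18), P1:I, P2:I, P3:S(18) | bus: BusRd,Flush
[10] P2: load  L1 | P0:S(18), P1:I, P2:S(18), P3:S(18) | bus: BusRd
[11] P2: store L1 := 37 | P0:I, P1:I, P2:M(37), P3:I | bus: BusRdX
[12] P2: load  L2 | P0:S(30), P1:I, P2:S(30), P3:S(30) | bus: none
[13] P2: store L3 := 2 | P0:I, P1:I, P2:M(2), P3:I | bus: BusRdX,Flush
[14] P3: store L1 := 76 | P0:I, P1:I, P2:I, P3:M(76) | bus: BusRdX,Flush
[15] P0: store L1 := 56 | P0:M(56), P1:I, P2:I, P3:I | bus: BusRdX,Flush
[16] P1: load  L1 | P0:S(56), P1:S(56), P2:I, P3:I | bus: BusRd,Flush
[17] P3: load  L1 | P0:S(56), P1:S(56), P2:I, P3:S(56) | bus: BusRd
[18] P3: store L1 := 13 | P0:I, P1:I, P2:I, P3:M(13) | bus: BusRdX
[19] P3: store L1 := 42 | P0:I, P1:I, P2:I, P3:M(42) | bus: none
[20] P2: load  L1 | P0:I, P1:I, P2:S(42), P3:S(42) | bus: BusRd,Flush
[21] P1: load  L3 | P0:I, P1:S(2), P2:S(2), P3:I | bus: BusRd,Flush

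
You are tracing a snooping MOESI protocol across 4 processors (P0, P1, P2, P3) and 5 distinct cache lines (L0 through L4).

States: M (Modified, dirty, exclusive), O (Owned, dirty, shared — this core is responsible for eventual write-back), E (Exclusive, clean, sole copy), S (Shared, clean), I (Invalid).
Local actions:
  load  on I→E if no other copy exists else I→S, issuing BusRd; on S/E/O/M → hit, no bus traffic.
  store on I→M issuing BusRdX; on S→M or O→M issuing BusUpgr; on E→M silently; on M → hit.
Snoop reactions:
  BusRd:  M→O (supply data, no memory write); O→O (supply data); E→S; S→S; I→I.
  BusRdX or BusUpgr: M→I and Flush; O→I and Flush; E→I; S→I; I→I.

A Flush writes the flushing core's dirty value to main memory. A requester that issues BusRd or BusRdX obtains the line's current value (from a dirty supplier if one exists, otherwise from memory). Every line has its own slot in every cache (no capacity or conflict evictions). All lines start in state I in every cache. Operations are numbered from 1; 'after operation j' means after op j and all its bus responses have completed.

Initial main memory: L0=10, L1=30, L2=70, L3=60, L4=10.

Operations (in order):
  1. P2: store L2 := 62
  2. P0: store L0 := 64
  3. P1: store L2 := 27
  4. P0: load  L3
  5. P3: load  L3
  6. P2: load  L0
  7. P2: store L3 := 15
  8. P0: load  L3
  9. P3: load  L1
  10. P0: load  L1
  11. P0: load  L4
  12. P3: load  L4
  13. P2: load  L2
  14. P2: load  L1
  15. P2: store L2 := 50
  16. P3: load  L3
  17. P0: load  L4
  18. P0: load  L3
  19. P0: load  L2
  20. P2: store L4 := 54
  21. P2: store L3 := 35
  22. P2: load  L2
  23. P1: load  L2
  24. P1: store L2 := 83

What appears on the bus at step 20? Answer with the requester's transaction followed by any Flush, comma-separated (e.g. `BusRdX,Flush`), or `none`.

1. P2: store L2 := 62  bus=[BusRdX]  L2: P0=I P1=I P2=M P3=I  mem[L2]=70
2. P0: store L0 := 64  bus=[BusRdX]  L0: P0=M P1=I P2=I P3=I  mem[L0]=10
3. P1: store L2 := 27  bus=[BusRdX,Flush]  L2: P0=I P1=M P2=I P3=I  mem[L2]=62
4. P0: load  L3  bus=[BusRd]  L3: P0=E P1=I P2=I P3=I  mem[L3]=60
5. P3: load  L3  bus=[BusRd]  L3: P0=S P1=I P2=I P3=S  mem[L3]=60
6. P2: load  L0  bus=[BusRd]  L0: P0=O P1=I P2=S P3=I  mem[L0]=10
7. P2: store L3 := 15  bus=[BusRdX]  L3: P0=I P1=I P2=M P3=I  mem[L3]=60
8. P0: load  L3  bus=[BusRd]  L3: P0=S P1=I P2=O P3=I  mem[L3]=60
9. P3: load  L1  bus=[BusRd]  L1: P0=I P1=I P2=I P3=E  mem[L1]=30
10. P0: load  L1  bus=[BusRd]  L1: P0=S P1=I P2=I P3=S  mem[L1]=30
11. P0: load  L4  bus=[BusRd]  L4: P0=E P1=I P2=I P3=I  mem[L4]=10
12. P3: load  L4  bus=[BusRd]  L4: P0=S P1=I P2=I P3=S  mem[L4]=10
13. P2: load  L2  bus=[BusRd]  L2: P0=I P1=O P2=S P3=I  mem[L2]=62
14. P2: load  L1  bus=[BusRd]  L1: P0=S P1=I P2=S P3=S  mem[L1]=30
15. P2: store L2 := 50  bus=[BusUpgr,Flush]  L2: P0=I P1=I P2=M P3=I  mem[L2]=27
16. P3: load  L3  bus=[BusRd]  L3: P0=S P1=I P2=O P3=S  mem[L3]=60
17. P0: load  L4  bus=[-]  L4: P0=S P1=I P2=I P3=S  mem[L4]=10
18. P0: load  L3  bus=[-]  L3: P0=S P1=I P2=O P3=S  mem[L3]=60
19. P0: load  L2  bus=[BusRd]  L2: P0=S P1=I P2=O P3=I  mem[L2]=27
20. P2: store L4 := 54  bus=[BusRdX]  L4: P0=I P1=I P2=M P3=I  mem[L4]=10
21. P2: store L3 := 35  bus=[BusUpgr]  L3: P0=I P1=I P2=M P3=I  mem[L3]=60
22. P2: load  L2  bus=[-]  L2: P0=S P1=I P2=O P3=I  mem[L2]=27
23. P1: load  L2  bus=[BusRd]  L2: P0=S P1=S P2=O P3=I  mem[L2]=27
24. P1: store L2 := 83  bus=[BusUpgr,Flush]  L2: P0=I P1=M P2=I P3=I  mem[L2]=50

bus = BusRdX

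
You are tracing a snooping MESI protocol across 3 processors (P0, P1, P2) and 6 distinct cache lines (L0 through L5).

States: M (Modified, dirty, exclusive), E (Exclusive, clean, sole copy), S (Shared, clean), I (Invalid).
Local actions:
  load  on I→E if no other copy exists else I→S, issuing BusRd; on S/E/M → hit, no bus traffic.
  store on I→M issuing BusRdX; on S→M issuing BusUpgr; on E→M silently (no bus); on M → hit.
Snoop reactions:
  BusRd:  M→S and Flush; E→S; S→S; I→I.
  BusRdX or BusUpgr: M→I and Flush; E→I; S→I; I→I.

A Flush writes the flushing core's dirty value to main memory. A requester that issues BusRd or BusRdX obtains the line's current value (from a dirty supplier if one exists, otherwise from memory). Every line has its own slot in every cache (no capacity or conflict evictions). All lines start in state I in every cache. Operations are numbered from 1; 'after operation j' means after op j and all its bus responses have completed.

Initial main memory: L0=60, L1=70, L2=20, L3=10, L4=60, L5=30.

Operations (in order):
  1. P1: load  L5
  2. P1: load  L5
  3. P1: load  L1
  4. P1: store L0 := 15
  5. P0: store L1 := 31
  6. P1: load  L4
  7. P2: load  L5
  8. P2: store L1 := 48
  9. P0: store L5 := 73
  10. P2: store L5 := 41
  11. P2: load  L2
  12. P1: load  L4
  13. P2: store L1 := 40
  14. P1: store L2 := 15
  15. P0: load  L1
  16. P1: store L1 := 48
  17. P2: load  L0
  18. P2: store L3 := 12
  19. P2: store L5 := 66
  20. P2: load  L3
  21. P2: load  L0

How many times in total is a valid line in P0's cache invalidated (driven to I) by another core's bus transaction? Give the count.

step 1: P1: load  L5  ⟶  IEI  (L5)  txn=BusRd  M[L5]=30
step 2: P1: load  L5  ⟶  IEI  (L5)  txn=∅  M[L5]=30
step 3: P1: load  L1  ⟶  IEI  (L1)  txn=BusRd  M[L1]=70
step 4: P1: store L0 := 15  ⟶  IMI  (L0)  txn=BusRdX  M[L0]=60
step 5: P0: store L1 := 31  ⟶  MII  (L1)  txn=BusRdX  M[L1]=70
step 6: P1: load  L4  ⟶  IEI  (L4)  txn=BusRd  M[L4]=60
step 7: P2: load  L5  ⟶  ISS  (L5)  txn=BusRd  M[L5]=30
step 8: P2: store L1 := 48  ⟶  IIM  (L1)  txn=BusRdX+Flush  M[L1]=31
step 9: P0: store L5 := 73  ⟶  MII  (L5)  txn=BusRdX  M[L5]=30
step 10: P2: store L5 := 41  ⟶  IIM  (L5)  txn=BusRdX+Flush  M[L5]=73
step 11: P2: load  L2  ⟶  IIE  (L2)  txn=BusRd  M[L2]=20
step 12: P1: load  L4  ⟶  IEI  (L4)  txn=∅  M[L4]=60
step 13: P2: store L1 := 40  ⟶  IIM  (L1)  txn=∅  M[L1]=31
step 14: P1: store L2 := 15  ⟶  IMI  (L2)  txn=BusRdX  M[L2]=20
step 15: P0: load  L1  ⟶  SIS  (L1)  txn=BusRd+Flush  M[L1]=40
step 16: P1: store L1 := 48  ⟶  IMI  (L1)  txn=BusRdX  M[L1]=40
step 17: P2: load  L0  ⟶  ISS  (L0)  txn=BusRd+Flush  M[L0]=15
step 18: P2: store L3 := 12  ⟶  IIM  (L3)  txn=BusRdX  M[L3]=10
step 19: P2: store L5 := 66  ⟶  IIM  (L5)  txn=∅  M[L5]=73
step 20: P2: load  L3  ⟶  IIM  (L3)  txn=∅  M[L3]=10
step 21: P2: load  L0  ⟶  ISS  (L0)  txn=∅  M[L0]=15

invalidations = 3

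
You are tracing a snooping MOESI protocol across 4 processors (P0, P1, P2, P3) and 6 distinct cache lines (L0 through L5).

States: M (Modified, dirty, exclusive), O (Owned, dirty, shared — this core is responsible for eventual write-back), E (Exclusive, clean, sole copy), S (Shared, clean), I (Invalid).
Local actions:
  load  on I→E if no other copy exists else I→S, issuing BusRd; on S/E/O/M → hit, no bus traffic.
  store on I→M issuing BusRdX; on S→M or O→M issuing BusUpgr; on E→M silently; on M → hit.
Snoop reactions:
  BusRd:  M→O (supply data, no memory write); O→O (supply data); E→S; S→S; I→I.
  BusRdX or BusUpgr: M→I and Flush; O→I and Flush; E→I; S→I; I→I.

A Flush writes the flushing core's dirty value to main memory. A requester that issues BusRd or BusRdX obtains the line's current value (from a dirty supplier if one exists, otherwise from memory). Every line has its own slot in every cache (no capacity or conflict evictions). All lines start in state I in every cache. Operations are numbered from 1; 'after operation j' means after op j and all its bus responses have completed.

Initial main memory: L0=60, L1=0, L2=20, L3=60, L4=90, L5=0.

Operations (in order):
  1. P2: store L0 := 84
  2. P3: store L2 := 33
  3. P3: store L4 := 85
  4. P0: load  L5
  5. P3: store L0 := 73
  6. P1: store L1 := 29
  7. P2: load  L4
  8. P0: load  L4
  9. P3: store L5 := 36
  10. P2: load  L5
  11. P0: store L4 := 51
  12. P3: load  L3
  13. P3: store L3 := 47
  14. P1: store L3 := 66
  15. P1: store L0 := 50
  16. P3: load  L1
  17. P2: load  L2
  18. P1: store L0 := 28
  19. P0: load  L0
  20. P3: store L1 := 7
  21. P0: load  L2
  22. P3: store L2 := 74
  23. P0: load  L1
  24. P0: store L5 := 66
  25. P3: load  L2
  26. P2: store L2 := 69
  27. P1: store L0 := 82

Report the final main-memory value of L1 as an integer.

memory[L1] = 29

  op1 P2: store L0 := 84 → I/I/M/I on L0; bus BusRdX; mem=60
  op2 P3: store L2 := 33 → I/I/I/M on L2; bus BusRdX; mem=20
  op3 P3: store L4 := 85 → I/I/I/M on L4; bus BusRdX; mem=90
  op4 P0: load  L5 → E/I/I/I on L5; bus BusRd; mem=0
  op5 P3: store L0 := 73 → I/I/I/M on L0; bus BusRdX Flush; mem=84
  op6 P1: store L1 := 29 → I/M/I/I on L1; bus BusRdX; mem=0
  op7 P2: load  L4 → I/I/S/O on L4; bus BusRd; mem=90
  op8 P0: load  L4 → S/I/S/O on L4; bus BusRd; mem=90
  op9 P3: store L5 := 36 → I/I/I/M on L5; bus BusRdX; mem=0
  op10 P2: load  L5 → I/I/S/O on L5; bus BusRd; mem=0
  op11 P0: store L4 := 51 → M/I/I/I on L4; bus BusUpgr Flush; mem=85
  op12 P3: load  L3 → I/I/I/E on L3; bus BusRd; mem=60
  op13 P3: store L3 := 47 → I/I/I/M on L3; bus (none); mem=60
  op14 P1: store L3 := 66 → I/M/I/I on L3; bus BusRdX Flush; mem=47
  op15 P1: store L0 := 50 → I/M/I/I on L0; bus BusRdX Flush; mem=73
  op16 P3: load  L1 → I/O/I/S on L1; bus BusRd; mem=0
  op17 P2: load  L2 → I/I/S/O on L2; bus BusRd; mem=20
  op18 P1: store L0 := 28 → I/M/I/I on L0; bus (none); mem=73
  op19 P0: load  L0 → S/O/I/I on L0; bus BusRd; mem=73
  op20 P3: store L1 := 7 → I/I/I/M on L1; bus BusUpgr Flush; mem=29
  op21 P0: load  L2 → S/I/S/O on L2; bus BusRd; mem=20
  op22 P3: store L2 := 74 → I/I/I/M on L2; bus BusUpgr; mem=20
  op23 P0: load  L1 → S/I/I/O on L1; bus BusRd; mem=29
  op24 P0: store L5 := 66 → M/I/I/I on L5; bus BusRdX Flush; mem=36
  op25 P3: load  L2 → I/I/I/M on L2; bus (none); mem=20
  op26 P2: store L2 := 69 → I/I/M/I on L2; bus BusRdX Flush; mem=74
  op27 P1: store L0 := 82 → I/M/I/I on L0; bus BusUpgr; mem=73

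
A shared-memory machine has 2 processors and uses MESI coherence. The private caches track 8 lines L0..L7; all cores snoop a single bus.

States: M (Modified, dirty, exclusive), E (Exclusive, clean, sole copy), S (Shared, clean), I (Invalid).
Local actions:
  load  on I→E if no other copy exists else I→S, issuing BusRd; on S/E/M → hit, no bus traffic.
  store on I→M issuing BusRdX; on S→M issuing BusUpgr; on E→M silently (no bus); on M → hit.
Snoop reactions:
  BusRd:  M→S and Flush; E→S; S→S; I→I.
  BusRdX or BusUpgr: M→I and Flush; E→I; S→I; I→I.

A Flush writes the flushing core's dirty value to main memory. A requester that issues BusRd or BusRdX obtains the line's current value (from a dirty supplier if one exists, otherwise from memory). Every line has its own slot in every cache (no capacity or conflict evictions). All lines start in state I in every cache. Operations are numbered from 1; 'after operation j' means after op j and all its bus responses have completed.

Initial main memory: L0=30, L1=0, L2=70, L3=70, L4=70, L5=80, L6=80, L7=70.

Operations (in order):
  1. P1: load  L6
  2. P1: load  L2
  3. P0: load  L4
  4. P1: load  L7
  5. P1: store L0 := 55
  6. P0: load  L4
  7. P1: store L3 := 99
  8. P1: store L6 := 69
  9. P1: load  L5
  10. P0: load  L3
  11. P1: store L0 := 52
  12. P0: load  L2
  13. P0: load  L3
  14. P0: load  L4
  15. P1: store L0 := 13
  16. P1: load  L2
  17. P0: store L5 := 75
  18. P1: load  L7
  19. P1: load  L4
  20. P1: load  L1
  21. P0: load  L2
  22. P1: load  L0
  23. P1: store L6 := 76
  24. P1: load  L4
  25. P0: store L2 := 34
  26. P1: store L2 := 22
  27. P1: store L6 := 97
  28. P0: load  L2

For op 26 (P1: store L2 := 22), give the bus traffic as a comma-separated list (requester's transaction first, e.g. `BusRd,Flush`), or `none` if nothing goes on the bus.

bus = BusRdX,Flush

  op1 P1: load  L6 → I/E on L6; bus BusRd; mem=80
  op2 P1: load  L2 → I/E on L2; bus BusRd; mem=70
  op3 P0: load  L4 → E/I on L4; bus BusRd; mem=70
  op4 P1: load  L7 → I/E on L7; bus BusRd; mem=70
  op5 P1: store L0 := 55 → I/M on L0; bus BusRdX; mem=30
  op6 P0: load  L4 → E/I on L4; bus (none); mem=70
  op7 P1: store L3 := 99 → I/M on L3; bus BusRdX; mem=70
  op8 P1: store L6 := 69 → I/M on L6; bus (none); mem=80
  op9 P1: load  L5 → I/E on L5; bus BusRd; mem=80
  op10 P0: load  L3 → S/S on L3; bus BusRd Flush; mem=99
  op11 P1: store L0 := 52 → I/M on L0; bus (none); mem=30
  op12 P0: load  L2 → S/S on L2; bus BusRd; mem=70
  op13 P0: load  L3 → S/S on L3; bus (none); mem=99
  op14 P0: load  L4 → E/I on L4; bus (none); mem=70
  op15 P1: store L0 := 13 → I/M on L0; bus (none); mem=30
  op16 P1: load  L2 → S/S on L2; bus (none); mem=70
  op17 P0: store L5 := 75 → M/I on L5; bus BusRdX; mem=80
  op18 P1: load  L7 → I/E on L7; bus (none); mem=70
  op19 P1: load  L4 → S/S on L4; bus BusRd; mem=70
  op20 P1: load  L1 → I/E on L1; bus BusRd; mem=0
  op21 P0: load  L2 → S/S on L2; bus (none); mem=70
  op22 P1: load  L0 → I/M on L0; bus (none); mem=30
  op23 P1: store L6 := 76 → I/M on L6; bus (none); mem=80
  op24 P1: load  L4 → S/S on L4; bus (none); mem=70
  op25 P0: store L2 := 34 → M/I on L2; bus BusUpgr; mem=70
  op26 P1: store L2 := 22 → I/M on L2; bus BusRdX Flush; mem=34
  op27 P1: store L6 := 97 → I/M on L6; bus (none); mem=80
  op28 P0: load  L2 → S/S on L2; bus BusRd Flush; mem=22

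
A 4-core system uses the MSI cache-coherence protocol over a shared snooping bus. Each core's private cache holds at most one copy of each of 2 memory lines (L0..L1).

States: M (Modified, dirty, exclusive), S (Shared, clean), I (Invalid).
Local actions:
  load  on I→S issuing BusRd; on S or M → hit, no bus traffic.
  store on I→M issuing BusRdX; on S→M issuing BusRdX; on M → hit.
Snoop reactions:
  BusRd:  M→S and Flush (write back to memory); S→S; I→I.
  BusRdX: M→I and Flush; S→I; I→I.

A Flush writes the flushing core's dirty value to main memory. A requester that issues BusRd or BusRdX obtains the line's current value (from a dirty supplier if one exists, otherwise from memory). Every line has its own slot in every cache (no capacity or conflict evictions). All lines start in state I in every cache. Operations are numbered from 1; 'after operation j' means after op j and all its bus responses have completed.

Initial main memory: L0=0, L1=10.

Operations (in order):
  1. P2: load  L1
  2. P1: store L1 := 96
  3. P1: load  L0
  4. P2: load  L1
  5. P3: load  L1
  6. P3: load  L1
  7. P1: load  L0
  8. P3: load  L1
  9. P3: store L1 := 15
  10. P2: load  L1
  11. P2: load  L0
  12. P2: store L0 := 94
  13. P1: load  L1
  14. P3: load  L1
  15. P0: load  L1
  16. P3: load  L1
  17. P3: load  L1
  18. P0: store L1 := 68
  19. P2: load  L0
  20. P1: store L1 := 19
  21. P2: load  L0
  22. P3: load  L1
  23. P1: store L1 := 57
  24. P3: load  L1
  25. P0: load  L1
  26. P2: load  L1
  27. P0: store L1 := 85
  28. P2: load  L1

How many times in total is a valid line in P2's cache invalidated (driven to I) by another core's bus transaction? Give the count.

invalidations = 4

[1] P2: load  L1 | P0:I, P1:I, P2:S(10), P3:I | bus: BusRd
[2] P1: store L1 := 96 | P0:I, P1:M(96), P2:I, P3:I | bus: BusRdX
[3] P1: load  L0 | P0:I, P1:S(0), P2:I, P3:I | bus: BusRd
[4] P2: load  L1 | P0:I, P1:S(96), P2:S(96), P3:I | bus: BusRd,Flush
[5] P3: load  L1 | P0:I, P1:S(96), P2:S(96), P3:S(96) | bus: BusRd
[6] P3: load  L1 | P0:I, P1:S(96), P2:S(96), P3:S(96) | bus: none
[7] P1: load  L0 | P0:I, P1:S(0), P2:I, P3:I | bus: none
[8] P3: load  L1 | P0:I, P1:S(96), P2:S(96), P3:S(96) | bus: none
[9] P3: store L1 := 15 | P0:I, P1:I, P2:I, P3:M(15) | bus: BusRdX
[10] P2: load  L1 | P0:I, P1:I, P2:S(15), P3:S(15) | bus: BusRd,Flush
[11] P2: load  L0 | P0:I, P1:S(0), P2:S(0), P3:I | bus: BusRd
[12] P2: store L0 := 94 | P0:I, P1:I, P2:M(94), P3:I | bus: BusRdX
[13] P1: load  L1 | P0:I, P1:S(15), P2:S(15), P3:S(15) | bus: BusRd
[14] P3: load  L1 | P0:I, P1:S(15), P2:S(15), P3:S(15) | bus: none
[15] P0: load  L1 | P0:S(15), P1:S(15), P2:S(15), P3:S(15) | bus: BusRd
[16] P3: load  L1 | P0:S(15), P1:S(15), P2:S(15), P3:S(15) | bus: none
[17] P3: load  L1 | P0:S(15), P1:S(15), P2:S(15), P3:S(15) | bus: none
[18] P0: store L1 := 68 | P0:M(68), P1:I, P2:I, P3:I | bus: BusRdX
[19] P2: load  L0 | P0:I, P1:I, P2:M(94), P3:I | bus: none
[20] P1: store L1 := 19 | P0:I, P1:M(19), P2:I, P3:I | bus: BusRdX,Flush
[21] P2: load  L0 | P0:I, P1:I, P2:M(94), P3:I | bus: none
[22] P3: load  L1 | P0:I, P1:S(19), P2:I, P3:S(19) | bus: BusRd,Flush
[23] P1: store L1 := 57 | P0:I, P1:M(57), P2:I, P3:I | bus: BusRdX
[24] P3: load  L1 | P0:I, P1:S(57), P2:I, P3:S(57) | bus: BusRd,Flush
[25] P0: load  L1 | P0:S(57), P1:S(57), P2:I, P3:S(57) | bus: BusRd
[26] P2: load  L1 | P0:S(57), P1:S(57), P2:S(57), P3:S(57) | bus: BusRd
[27] P0: store L1 := 85 | P0:M(85), P1:I, P2:I, P3:I | bus: BusRdX
[28] P2: load  L1 | P0:S(85), P1:I, P2:S(85), P3:I | bus: BusRd,Flush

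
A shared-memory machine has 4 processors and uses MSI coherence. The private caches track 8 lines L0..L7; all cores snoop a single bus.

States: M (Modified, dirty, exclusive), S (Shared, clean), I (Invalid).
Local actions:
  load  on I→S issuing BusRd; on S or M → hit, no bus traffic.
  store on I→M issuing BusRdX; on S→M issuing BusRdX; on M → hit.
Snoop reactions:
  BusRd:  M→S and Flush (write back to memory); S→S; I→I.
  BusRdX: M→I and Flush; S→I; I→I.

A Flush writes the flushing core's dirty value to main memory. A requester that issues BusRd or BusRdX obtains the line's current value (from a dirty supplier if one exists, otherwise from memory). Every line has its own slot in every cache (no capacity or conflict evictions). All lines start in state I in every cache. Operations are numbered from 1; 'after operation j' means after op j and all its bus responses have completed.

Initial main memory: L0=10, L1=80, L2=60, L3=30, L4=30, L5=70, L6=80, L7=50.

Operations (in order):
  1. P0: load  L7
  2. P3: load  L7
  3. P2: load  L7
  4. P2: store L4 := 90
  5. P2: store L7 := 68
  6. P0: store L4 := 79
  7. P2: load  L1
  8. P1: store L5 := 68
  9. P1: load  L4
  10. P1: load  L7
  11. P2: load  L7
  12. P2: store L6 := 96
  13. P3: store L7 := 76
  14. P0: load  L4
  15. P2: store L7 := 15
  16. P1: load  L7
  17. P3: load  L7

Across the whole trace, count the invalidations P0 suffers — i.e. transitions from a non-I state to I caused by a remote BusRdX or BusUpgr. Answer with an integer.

  op1 P0: load  L7 → S/I/I/I on L7; bus BusRd; mem=50
  op2 P3: load  L7 → S/I/I/S on L7; bus BusRd; mem=50
  op3 P2: load  L7 → S/I/S/S on L7; bus BusRd; mem=50
  op4 P2: store L4 := 90 → I/I/M/I on L4; bus BusRdX; mem=30
  op5 P2: store L7 := 68 → I/I/M/I on L7; bus BusRdX; mem=50
  op6 P0: store L4 := 79 → M/I/I/I on L4; bus BusRdX Flush; mem=90
  op7 P2: load  L1 → I/I/S/I on L1; bus BusRd; mem=80
  op8 P1: store L5 := 68 → I/M/I/I on L5; bus BusRdX; mem=70
  op9 P1: load  L4 → S/S/I/I on L4; bus BusRd Flush; mem=79
  op10 P1: load  L7 → I/S/S/I on L7; bus BusRd Flush; mem=68
  op11 P2: load  L7 → I/S/S/I on L7; bus (none); mem=68
  op12 P2: store L6 := 96 → I/I/M/I on L6; bus BusRdX; mem=80
  op13 P3: store L7 := 76 → I/I/I/M on L7; bus BusRdX; mem=68
  op14 P0: load  L4 → S/S/I/I on L4; bus (none); mem=79
  op15 P2: store L7 := 15 → I/I/M/I on L7; bus BusRdX Flush; mem=76
  op16 P1: load  L7 → I/S/S/I on L7; bus BusRd Flush; mem=15
  op17 P3: load  L7 → I/S/S/S on L7; bus BusRd; mem=15

invalidations = 1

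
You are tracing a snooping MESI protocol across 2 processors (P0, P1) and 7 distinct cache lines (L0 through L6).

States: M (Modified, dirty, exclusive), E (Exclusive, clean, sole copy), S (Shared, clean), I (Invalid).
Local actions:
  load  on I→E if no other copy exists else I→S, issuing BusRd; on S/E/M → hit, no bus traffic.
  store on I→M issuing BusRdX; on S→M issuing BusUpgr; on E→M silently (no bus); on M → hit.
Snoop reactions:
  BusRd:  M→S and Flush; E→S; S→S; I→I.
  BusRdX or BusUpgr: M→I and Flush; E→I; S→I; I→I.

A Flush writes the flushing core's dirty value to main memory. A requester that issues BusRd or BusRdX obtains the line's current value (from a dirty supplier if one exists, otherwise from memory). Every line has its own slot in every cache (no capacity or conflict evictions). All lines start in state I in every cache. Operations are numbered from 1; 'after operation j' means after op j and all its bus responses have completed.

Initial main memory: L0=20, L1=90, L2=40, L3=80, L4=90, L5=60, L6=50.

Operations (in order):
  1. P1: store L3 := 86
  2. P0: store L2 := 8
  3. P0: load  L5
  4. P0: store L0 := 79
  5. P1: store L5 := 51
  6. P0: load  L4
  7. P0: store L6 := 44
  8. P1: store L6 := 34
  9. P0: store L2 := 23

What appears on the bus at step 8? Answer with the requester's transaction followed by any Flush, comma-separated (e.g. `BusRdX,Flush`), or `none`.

step 1: P1: store L3 := 86  ⟶  IM  (L3)  txn=BusRdX  M[L3]=80
step 2: P0: store L2 := 8  ⟶  MI  (L2)  txn=BusRdX  M[L2]=40
step 3: P0: load  L5  ⟶  EI  (L5)  txn=BusRd  M[L5]=60
step 4: P0: store L0 := 79  ⟶  MI  (L0)  txn=BusRdX  M[L0]=20
step 5: P1: store L5 := 51  ⟶  IM  (L5)  txn=BusRdX  M[L5]=60
step 6: P0: load  L4  ⟶  EI  (L4)  txn=BusRd  M[L4]=90
step 7: P0: store L6 := 44  ⟶  MI  (L6)  txn=BusRdX  M[L6]=50
step 8: P1: store L6 := 34  ⟶  IM  (L6)  txn=BusRdX+Flush  M[L6]=44
step 9: P0: store L2 := 23  ⟶  MI  (L2)  txn=∅  M[L2]=40

bus = BusRdX,Flush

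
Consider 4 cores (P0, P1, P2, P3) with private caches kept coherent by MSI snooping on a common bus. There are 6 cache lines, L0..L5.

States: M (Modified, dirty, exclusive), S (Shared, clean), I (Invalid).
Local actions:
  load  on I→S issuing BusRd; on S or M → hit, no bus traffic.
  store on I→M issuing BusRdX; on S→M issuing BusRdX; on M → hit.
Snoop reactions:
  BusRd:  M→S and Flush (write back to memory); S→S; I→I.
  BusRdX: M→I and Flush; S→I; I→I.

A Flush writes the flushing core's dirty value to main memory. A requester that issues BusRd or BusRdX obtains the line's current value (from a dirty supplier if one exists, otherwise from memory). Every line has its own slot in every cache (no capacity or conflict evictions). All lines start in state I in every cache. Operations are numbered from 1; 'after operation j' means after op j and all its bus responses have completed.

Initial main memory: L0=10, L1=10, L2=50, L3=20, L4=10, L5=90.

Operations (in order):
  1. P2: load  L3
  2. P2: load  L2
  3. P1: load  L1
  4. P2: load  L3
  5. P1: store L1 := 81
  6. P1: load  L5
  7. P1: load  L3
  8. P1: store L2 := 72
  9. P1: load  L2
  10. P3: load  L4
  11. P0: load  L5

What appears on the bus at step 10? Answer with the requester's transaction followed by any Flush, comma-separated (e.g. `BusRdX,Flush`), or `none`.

1. P2: load  L3  bus=[BusRd]  L3: P0=I P1=I P2=S P3=I  mem[L3]=20
2. P2: load  L2  bus=[BusRd]  L2: P0=I P1=I P2=S P3=I  mem[L2]=50
3. P1: load  L1  bus=[BusRd]  L1: P0=I P1=S P2=I P3=I  mem[L1]=10
4. P2: load  L3  bus=[-]  L3: P0=I P1=I P2=S P3=I  mem[L3]=20
5. P1: store L1 := 81  bus=[BusRdX]  L1: P0=I P1=M P2=I P3=I  mem[L1]=10
6. P1: load  L5  bus=[BusRd]  L5: P0=I P1=S P2=I P3=I  mem[L5]=90
7. P1: load  L3  bus=[BusRd]  L3: P0=I P1=S P2=S P3=I  mem[L3]=20
8. P1: store L2 := 72  bus=[BusRdX]  L2: P0=I P1=M P2=I P3=I  mem[L2]=50
9. P1: load  L2  bus=[-]  L2: P0=I P1=M P2=I P3=I  mem[L2]=50
10. P3: load  L4  bus=[BusRd]  L4: P0=I P1=I P2=I P3=S  mem[L4]=10
11. P0: load  L5  bus=[BusRd]  L5: P0=S P1=S P2=I P3=I  mem[L5]=90

bus = BusRd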